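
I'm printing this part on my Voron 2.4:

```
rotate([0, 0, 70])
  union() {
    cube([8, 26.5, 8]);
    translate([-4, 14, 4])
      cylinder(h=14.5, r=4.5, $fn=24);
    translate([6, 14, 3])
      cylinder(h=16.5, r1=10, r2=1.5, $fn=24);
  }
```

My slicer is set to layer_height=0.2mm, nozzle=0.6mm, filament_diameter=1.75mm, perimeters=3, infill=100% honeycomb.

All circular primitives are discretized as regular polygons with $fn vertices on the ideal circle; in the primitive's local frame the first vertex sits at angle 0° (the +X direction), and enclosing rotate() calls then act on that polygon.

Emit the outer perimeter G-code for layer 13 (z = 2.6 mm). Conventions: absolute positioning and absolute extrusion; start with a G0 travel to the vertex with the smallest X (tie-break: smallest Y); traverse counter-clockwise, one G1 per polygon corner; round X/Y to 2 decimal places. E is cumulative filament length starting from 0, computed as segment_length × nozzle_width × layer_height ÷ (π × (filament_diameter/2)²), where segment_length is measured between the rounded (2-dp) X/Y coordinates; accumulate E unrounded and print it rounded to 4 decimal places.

At z = 2.6 mm: the 8×26.5 cube contributes its full rectangle; the cylinder at (-4, 14) is not intersected at this z (z outside [4, 18.5]); the cone at (6, 14) is absent (z outside [3, 19.5]); Taking the union: only the 8×26.5 cube is present, so the union is just that shape — 1 connected region; (whole slice rotated 70° about Z — lengths, areas and connectivity unchanged). The outline is a single polygon with 4 vertices. Extrusion per mm of travel: 0.6 × 0.2 / (π × 0.875²) = 0.049890. Accumulating E over each segment gives final E = 3.4428.

G0 X-24.90 Y9.06 Z2.60
G1 X0.00 Y0.00 E1.3219
G1 X2.74 Y7.52 E1.7212
G1 X-22.17 Y16.58 E3.0437
G1 X-24.90 Y9.06 E3.4428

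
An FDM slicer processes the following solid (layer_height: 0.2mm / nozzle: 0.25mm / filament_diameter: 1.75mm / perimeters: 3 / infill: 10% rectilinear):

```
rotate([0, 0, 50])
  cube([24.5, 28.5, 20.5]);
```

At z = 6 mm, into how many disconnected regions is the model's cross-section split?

1

At z = 6 mm: the cube is present — its section is the full 24.5×28.5 rectangle; (rotated 50° about Z; rotation is an isometry so areas/perimeters/island counts are preserved). The result has 1 disconnected region.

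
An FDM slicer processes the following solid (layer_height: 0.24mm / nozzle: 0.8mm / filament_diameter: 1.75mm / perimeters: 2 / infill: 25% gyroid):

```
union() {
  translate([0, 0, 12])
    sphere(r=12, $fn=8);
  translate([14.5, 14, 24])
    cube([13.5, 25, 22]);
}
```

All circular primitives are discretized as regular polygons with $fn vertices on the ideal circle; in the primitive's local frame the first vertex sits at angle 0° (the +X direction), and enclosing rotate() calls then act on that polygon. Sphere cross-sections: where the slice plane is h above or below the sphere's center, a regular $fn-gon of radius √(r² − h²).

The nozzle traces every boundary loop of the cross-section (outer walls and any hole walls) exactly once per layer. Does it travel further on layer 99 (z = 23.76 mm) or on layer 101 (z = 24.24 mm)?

layer 101 (z = 24.24 mm)

Layer 99 (z = 23.76): the sphere: section is a regular 8-gon, circumradius = √(r²−h²) = √(12²−11.76²) = 2.388 (perimeter = 2·8·2.388·sin(180°/8) = 14.62 mm); the cube at (14.5, 14) is absent (z outside [24, 46]); Combining (union): only the r=12 sphere is present, so the union is just that shape — boundary = 14.62 mm. So its perimeter = 14.62 mm. Layer 101 (z = 24.24): the sphere does not reach this height (|z−center|=12.240 > r=12); the cube at (14.5, 14) (footprint 13.5×25) is included at this height (perimeter 77.00 mm); Taking the union: only the 13.5×25 cube at (14.5, 14) is present, so the union is just that shape — boundary = 77.00 mm. So its perimeter = 77.00 mm. Layer 101 is larger (77.00 vs 14.62 mm).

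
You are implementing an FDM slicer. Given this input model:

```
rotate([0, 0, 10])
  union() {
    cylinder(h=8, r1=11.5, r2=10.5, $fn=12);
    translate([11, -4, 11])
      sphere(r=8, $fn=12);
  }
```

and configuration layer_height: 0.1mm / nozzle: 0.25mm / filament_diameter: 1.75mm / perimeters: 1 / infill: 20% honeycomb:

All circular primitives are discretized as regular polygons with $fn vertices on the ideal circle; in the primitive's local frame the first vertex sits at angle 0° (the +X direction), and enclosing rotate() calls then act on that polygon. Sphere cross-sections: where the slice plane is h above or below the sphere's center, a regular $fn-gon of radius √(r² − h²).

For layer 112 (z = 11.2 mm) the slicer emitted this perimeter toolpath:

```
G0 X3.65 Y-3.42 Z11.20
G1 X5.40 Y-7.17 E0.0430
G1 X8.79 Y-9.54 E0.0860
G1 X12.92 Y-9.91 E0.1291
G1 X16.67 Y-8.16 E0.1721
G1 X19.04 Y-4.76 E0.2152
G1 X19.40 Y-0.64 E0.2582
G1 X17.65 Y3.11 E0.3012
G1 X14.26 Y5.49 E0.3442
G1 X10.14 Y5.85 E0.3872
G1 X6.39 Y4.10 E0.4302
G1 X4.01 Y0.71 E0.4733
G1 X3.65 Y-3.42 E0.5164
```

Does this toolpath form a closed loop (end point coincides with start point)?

yes

Start point (G0): (3.65, -3.42). End point (last G1): the path returns to the start — closed.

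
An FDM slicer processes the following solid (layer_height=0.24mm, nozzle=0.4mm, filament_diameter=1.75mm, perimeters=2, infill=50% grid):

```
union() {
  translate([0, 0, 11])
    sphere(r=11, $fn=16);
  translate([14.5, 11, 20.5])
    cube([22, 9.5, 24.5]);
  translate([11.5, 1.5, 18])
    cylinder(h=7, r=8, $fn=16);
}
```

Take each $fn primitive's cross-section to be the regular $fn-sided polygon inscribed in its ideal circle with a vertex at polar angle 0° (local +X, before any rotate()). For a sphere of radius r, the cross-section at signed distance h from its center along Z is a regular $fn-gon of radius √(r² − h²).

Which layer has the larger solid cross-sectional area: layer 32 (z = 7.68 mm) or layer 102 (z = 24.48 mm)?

layer 102 (z = 24.48 mm)

Layer 32 (z = 7.68): the r=11 sphere slices to a regular 16-gon of circumradius 10.487 (√(r²−h²) with h=3.32 from center) (area = (16/2)·10.487²·sin(360°/16) = 336.69 mm²); the cube at (14.5, 11) is not intersected at this z (z outside [20.5, 45]); the cylinder at (11.5, 1.5) is not intersected at this z (z outside [18, 25]); Merging all regions: only the r=11 sphere is present, so the union is just that shape — area = 336.69 mm². So its area = 336.69 mm². Layer 102 (z = 24.48): the sphere is not intersected at this z (|z−center|=13.480 > r=11); the cube at (14.5, 11) (footprint 22×9.5) is included at this height (area 209.00 mm²); the r=8 cylinder at (11.5, 1.5) contributes a regular 16-gon of circumradius 8 (area = (16/2)·8.000²·sin(360°/16) = 195.93 mm²); Combining (union): the 2 present regions are separate (no shared area or edge), so areas and boundary lengths simply add and each stays a separate island — area = 404.93 mm². So its area = 404.93 mm². Layer 102 is larger (404.93 vs 336.69 mm²).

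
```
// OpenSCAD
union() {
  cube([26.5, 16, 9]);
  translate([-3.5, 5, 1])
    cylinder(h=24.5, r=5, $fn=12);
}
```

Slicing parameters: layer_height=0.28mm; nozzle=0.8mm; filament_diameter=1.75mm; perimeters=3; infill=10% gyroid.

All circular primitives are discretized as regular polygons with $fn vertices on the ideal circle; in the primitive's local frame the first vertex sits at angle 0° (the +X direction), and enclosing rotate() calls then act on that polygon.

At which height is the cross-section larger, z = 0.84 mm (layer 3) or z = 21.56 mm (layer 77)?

layer 3 (z = 0.84 mm)

Layer 3 (z = 0.84): the cube (footprint 26.5×16) is included at this height (area 424.00 mm²); the cylinder at (-3.5, 5) is absent (z outside [1, 25.5]); Taking the union: only the 26.5×16 cube is present, so the union is just that shape — area = 424.00 mm². So its area = 424.00 mm². Layer 77 (z = 21.56): the cube is not intersected at this z (z outside [0, 9]); the r=5 cylinder at (-3.5, 5) contributes a regular 12-gon of circumradius 5 (area = (12/2)·5.000²·sin(360°/12) = 75.00 mm²); Merging all regions: only the r=5 cylinder at (-3.5, 5) is present, so the union is just that shape — area = 75.00 mm². So its area = 75.00 mm². Layer 3 is larger (424.00 vs 75.00 mm²).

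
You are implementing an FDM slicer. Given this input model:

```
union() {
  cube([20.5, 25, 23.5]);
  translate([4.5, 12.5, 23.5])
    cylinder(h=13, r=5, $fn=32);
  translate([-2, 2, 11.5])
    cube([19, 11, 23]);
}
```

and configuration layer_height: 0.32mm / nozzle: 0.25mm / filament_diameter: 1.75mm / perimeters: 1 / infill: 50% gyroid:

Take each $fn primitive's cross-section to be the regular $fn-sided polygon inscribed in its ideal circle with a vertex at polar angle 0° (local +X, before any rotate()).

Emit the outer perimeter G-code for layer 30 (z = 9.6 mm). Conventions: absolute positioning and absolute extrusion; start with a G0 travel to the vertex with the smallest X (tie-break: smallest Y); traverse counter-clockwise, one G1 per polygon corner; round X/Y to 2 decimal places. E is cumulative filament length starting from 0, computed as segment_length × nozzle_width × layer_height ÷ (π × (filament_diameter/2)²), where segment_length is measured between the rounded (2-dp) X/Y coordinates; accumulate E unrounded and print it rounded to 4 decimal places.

At z = 9.6 mm: the cube (footprint 20.5×25) is included at this height; the cylinder at (4.5, 12.5) is absent (z outside [23.5, 36.5]); the cube at (-2, 2) is not intersected at this z (z outside [11.5, 34.5]); Combining (union): only the 20.5×25 cube is present, so the union is just that shape — 1 connected region. The outline is a single polygon with 4 vertices. Extrusion per mm of travel: 0.25 × 0.32 / (π × 0.875²) = 0.033260. Accumulating E over each segment gives final E = 3.0267.

G0 X0.00 Y0.00 Z9.60
G1 X20.50 Y0.00 E0.6818
G1 X20.50 Y25.00 E1.5133
G1 X0.00 Y25.00 E2.1952
G1 X0.00 Y0.00 E3.0267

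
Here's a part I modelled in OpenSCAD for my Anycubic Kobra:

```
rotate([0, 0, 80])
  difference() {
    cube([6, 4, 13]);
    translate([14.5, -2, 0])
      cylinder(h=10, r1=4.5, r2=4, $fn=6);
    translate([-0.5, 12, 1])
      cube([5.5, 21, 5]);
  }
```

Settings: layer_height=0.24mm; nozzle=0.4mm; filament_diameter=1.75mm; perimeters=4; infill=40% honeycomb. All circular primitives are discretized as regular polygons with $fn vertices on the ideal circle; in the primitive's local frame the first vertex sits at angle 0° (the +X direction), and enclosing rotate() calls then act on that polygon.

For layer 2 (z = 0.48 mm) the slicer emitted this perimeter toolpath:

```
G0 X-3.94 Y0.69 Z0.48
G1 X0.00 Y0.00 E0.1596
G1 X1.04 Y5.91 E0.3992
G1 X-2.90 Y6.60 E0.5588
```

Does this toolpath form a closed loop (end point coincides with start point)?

Start point (G0): (-3.94, 0.69). End point (last G1): the path does not return to the start — open.

no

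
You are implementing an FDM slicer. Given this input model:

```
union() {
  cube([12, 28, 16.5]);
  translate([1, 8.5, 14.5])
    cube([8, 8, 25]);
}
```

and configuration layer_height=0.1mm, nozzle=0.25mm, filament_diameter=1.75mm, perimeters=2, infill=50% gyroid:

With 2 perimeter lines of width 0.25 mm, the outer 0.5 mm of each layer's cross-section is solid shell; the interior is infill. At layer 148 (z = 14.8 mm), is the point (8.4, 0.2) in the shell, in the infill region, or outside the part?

At z = 14.8 mm: the 12×28 cube contributes its full rectangle; the cube at (1, 8.5) (footprint 8×8) is included at this height; Combining (union): the 8×8 cube at (1, 8.5) lies entirely inside the 12×28 cube, so the union is just the 12×28 cube — 1 connected region. Overall, the cross-section is a single solid region. The nearest boundary edge runs (12.00, 0.00)→(0.00, 0.00); distance from the point to it = 0.20 mm. The point is inside the cross-section, 0.20 mm from the nearest boundary — within the 0.5 mm shell band (2 × 0.25).

shell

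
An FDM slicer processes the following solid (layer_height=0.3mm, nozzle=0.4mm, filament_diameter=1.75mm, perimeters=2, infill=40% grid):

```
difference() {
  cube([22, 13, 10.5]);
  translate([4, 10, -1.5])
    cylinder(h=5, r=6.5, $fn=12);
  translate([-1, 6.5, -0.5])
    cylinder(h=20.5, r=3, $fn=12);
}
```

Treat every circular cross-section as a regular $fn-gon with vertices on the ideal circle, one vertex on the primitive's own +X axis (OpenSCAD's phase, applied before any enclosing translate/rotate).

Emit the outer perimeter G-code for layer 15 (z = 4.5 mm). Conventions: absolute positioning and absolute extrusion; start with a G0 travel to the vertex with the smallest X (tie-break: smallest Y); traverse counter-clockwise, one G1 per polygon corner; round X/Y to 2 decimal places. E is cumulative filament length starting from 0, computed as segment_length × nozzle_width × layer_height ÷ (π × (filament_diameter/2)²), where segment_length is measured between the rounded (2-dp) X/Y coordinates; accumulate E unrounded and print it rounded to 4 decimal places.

G0 X0.00 Y0.00 Z4.50
G1 X22.00 Y0.00 E1.0976
G1 X22.00 Y13.00 E1.7462
G1 X0.00 Y13.00 E2.8437
G1 X0.00 Y9.23 E3.0318
G1 X0.50 Y9.10 E3.0576
G1 X1.60 Y8.00 E3.1352
G1 X2.00 Y6.50 E3.2127
G1 X1.60 Y5.00 E3.2901
G1 X0.50 Y3.90 E3.3677
G1 X0.00 Y3.77 E3.3935
G1 X0.00 Y0.00 E3.5816

At z = 4.5 mm: the 22×13 cube contributes its full rectangle; the cylinder at (4, 10) is not intersected at this z (z outside [-1.5, 3.5]); the r=3 cylinder at (-1, 6.5) gives a regular 12-gon of circumradius 3 (constant along its height); After the difference (first − rest): starting from the 22×13 cube, the r=3 cylinder at (-1, 6.5) partially overlaps it — only the 7.77 mm² overlap (of its 27.00 mm²) is removed, clipping the outline — 1 connected region. The outline is a single polygon with 11 vertices. Extrusion per mm of travel: 0.4 × 0.3 / (π × 0.875²) = 0.049890. Accumulating E over each segment gives final E = 3.5816.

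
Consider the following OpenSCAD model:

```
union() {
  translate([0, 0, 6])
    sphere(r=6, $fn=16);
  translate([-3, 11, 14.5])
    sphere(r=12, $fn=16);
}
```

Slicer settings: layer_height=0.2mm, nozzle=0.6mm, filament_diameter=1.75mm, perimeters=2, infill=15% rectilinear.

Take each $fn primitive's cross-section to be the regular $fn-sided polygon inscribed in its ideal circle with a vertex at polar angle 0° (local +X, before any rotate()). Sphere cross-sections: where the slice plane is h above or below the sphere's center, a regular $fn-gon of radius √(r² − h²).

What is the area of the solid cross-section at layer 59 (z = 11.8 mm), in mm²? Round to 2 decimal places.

At z = 11.8 mm: the sphere: section is a regular 16-gon, circumradius = √(r²−h²) = √(6²−5.8²) = 1.536 (area = (16/2)·1.536²·sin(360°/16) = 7.23 mm²); the r=12 sphere at (-3, 11) slices to a regular 16-gon of circumradius 11.692 (√(r²−h²) with h=2.7 from center) (area = (16/2)·11.692²·sin(360°/16) = 418.53 mm²); Merging all regions: the regions partially overlap — summed areas 425.76 mm² minus the doubly-counted overlap 3.89 mm² gives 421.86 mm² — area = 421.86 mm². Overall, the cross-section is a single solid region. Net area = 421.86 mm².

421.86 mm²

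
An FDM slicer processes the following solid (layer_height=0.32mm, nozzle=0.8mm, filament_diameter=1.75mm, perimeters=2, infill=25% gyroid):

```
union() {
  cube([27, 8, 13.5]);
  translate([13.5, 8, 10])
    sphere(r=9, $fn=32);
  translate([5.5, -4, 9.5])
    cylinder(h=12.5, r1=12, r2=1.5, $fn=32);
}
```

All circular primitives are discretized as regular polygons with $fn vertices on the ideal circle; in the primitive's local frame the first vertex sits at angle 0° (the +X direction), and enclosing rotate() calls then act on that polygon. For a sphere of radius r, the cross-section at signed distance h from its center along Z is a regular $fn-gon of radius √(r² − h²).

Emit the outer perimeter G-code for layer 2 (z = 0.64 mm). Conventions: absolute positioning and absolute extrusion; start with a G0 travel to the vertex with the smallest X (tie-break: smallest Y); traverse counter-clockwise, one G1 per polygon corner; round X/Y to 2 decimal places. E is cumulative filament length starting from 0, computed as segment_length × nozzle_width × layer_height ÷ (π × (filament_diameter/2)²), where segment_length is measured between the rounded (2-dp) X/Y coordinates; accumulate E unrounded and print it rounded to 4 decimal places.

At z = 0.64 mm: the cube is present — its section is the full 27×8 rectangle; the sphere at (13.5, 8) is not intersected at this z (|z−center|=9.360 > r=9); the cone at (5.5, -4) does not reach this height (z outside [9.5, 22]); Merging all regions: only the 27×8 cube is present, so the union is just that shape — 1 connected region. The outline is a single polygon with 4 vertices. Extrusion per mm of travel: 0.8 × 0.32 / (π × 0.875²) = 0.106432. Accumulating E over each segment gives final E = 7.4503.

G0 X0.00 Y0.00 Z0.64
G1 X27.00 Y0.00 E2.8737
G1 X27.00 Y8.00 E3.7251
G1 X0.00 Y8.00 E6.5988
G1 X0.00 Y0.00 E7.4503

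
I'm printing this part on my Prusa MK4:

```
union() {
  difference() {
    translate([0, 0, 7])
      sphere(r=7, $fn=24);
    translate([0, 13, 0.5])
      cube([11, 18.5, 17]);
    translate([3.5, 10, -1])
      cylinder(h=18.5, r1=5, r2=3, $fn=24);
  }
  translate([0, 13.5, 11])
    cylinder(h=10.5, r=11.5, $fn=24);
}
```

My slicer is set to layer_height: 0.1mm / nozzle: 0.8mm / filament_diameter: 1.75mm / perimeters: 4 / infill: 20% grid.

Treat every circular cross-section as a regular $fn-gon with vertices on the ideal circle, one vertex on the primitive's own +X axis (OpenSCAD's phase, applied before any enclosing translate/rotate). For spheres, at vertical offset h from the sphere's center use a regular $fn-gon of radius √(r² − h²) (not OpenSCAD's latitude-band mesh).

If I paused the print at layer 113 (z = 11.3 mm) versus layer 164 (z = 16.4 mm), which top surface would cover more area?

layer 113 (z = 11.3 mm)

Layer 113 (z = 11.3): the sphere: section is a regular 24-gon, circumradius = √(r²−h²) = √(7²−4.3²) = 5.524 (area = (24/2)·5.524²·sin(360°/24) = 94.76 mm²); the cube at (0, 13) is present — its section is the full 11×18.5 rectangle (area 203.50 mm²); the cone at (3.5, 10): at t=0.665 of its height the radius interpolates to r₁+(r₂−r₁)t = 3.670, giving a regular 24-gon of that circumradius (area = (24/2)·3.670²·sin(360°/24) = 41.84 mm²); After the difference (first − rest): starting from the r=7 sphere (94.76 mm²), the 11×18.5 cube at (0, 13) misses the remaining region (no effect); the cone at (3.5, 10) misses the remaining region (no effect) — area = 94.76 mm²; the r=11.5 cylinder at (0, 13.5) gives a regular 24-gon of circumradius 11.5 (constant along its height) (area = (24/2)·11.500²·sin(360°/24) = 410.75 mm²); Taking the union: the regions partially overlap — summed areas 505.50 mm² minus the doubly-counted overlap 21.81 mm² gives 483.69 mm² — area = 483.69 mm². So its area = 483.69 mm². Layer 164 (z = 16.4): the sphere is not intersected at this z (|z−center|=9.400 > r=7); the cube at (0, 13) (footprint 11×18.5) is included at this height (area 203.50 mm²); the cone at (3.5, 10) (r1=5→r2=3) has section circumradius 3.119 here — a regular 24-gon (area = (24/2)·3.119²·sin(360°/24) = 30.21 mm²); Taking the first minus the rest: the first operand is absent here, so nothing remains; the cylinder at (0, 13.5): section is a regular 24-gon, circumradius r=11.5 (area = (24/2)·11.500²·sin(360°/24) = 410.75 mm²); Merging all regions: only the r=11.5 cylinder at (0, 13.5) is present, so the union is just that shape — area = 410.75 mm². So its area = 410.75 mm². Layer 113 is larger (483.69 vs 410.75 mm²).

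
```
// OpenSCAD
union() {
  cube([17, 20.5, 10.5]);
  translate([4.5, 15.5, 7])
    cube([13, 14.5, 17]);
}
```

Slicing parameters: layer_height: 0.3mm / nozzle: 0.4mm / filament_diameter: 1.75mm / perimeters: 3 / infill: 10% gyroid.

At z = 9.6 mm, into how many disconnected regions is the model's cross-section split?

1

At z = 9.6 mm: the 17×20.5 cube contributes its full rectangle; the cube at (4.5, 15.5) (footprint 13×14.5) is included at this height; Merging all regions: the regions partially overlap (shared area 62.50 mm²), so overlapping operands fuse into one piece — 1 connected region. The result has 1 disconnected region.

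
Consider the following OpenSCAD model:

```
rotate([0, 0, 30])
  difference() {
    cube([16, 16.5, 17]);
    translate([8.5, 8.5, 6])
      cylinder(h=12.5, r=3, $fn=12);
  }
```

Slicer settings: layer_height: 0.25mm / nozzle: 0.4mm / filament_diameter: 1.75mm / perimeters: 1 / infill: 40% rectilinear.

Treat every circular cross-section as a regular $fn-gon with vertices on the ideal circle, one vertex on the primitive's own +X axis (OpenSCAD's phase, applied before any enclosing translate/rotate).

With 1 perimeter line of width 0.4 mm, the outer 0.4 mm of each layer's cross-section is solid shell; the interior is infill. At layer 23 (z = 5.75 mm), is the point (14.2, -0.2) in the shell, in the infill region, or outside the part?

At z = 5.75 mm: the 16×16.5 cube contributes its full rectangle; the cylinder at (8.5, 8.5) does not reach this height (z outside [6, 18.5]); Subtracting the remaining from the first: none of the subtracted shapes is present at this height, so the 16×16.5 cube is unchanged — 1 connected region; (rotated 30° about Z; rotation is an isometry so areas/perimeters/island counts are preserved). Overall, the cross-section is a single solid region. Undo the 30° rotation: the query point maps to (12.198, -7.273) in the un-rotated model frame. The nearest boundary edge runs (0.00, 0.00)→(16.00, 0.00); distance from the point to it = 7.27 mm. The point is not inside any of the regions above, so it lies outside the cross-section (7.27 mm from the nearest boundary).

outside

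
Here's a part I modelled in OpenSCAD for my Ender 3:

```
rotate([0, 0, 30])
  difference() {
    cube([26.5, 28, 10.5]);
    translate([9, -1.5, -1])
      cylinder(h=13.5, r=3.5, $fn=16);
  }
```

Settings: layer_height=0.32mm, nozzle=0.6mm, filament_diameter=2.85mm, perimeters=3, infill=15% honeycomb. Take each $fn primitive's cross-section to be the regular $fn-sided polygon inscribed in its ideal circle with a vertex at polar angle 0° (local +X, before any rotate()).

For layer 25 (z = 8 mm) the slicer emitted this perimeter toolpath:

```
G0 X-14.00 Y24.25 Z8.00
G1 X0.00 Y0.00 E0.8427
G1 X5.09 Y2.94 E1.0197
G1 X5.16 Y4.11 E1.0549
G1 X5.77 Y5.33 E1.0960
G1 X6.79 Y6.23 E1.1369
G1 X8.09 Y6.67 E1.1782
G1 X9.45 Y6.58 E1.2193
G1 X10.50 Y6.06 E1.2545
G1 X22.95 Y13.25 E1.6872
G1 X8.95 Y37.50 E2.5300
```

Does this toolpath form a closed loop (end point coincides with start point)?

Start point (G0): (-14.00, 24.25). End point (last G1): the path does not return to the start — open.

no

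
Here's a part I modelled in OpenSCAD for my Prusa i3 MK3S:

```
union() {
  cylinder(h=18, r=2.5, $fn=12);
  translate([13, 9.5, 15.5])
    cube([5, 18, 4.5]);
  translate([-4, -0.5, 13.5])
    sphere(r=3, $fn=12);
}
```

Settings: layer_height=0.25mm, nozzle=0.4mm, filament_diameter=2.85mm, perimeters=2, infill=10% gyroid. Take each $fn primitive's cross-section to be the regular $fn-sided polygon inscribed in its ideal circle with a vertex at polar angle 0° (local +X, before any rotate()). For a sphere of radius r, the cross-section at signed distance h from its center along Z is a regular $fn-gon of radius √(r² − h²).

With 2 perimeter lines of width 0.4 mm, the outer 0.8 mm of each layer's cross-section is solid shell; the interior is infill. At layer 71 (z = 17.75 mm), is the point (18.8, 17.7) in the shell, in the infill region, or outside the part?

outside

At z = 17.75 mm: the r=2.5 cylinder gives a regular 12-gon of circumradius 2.5 (constant along its height); the cube at (13, 9.5) is present — its section is the full 5×18 rectangle; the sphere at (-4, -0.5) is absent (|z−center|=4.250 > r=3); Combining (union): the 2 present regions are separate (no shared area or edge), so areas and boundary lengths simply add and each stays a separate island — 2 connected regions. Overall, the cross-section has 2 separate islands. The nearest boundary edge runs (18.00, 27.50)→(18.00, 9.50); distance from the point to it = 0.80 mm. The point is not inside any of the regions above, so it lies outside the cross-section (0.80 mm from the nearest boundary).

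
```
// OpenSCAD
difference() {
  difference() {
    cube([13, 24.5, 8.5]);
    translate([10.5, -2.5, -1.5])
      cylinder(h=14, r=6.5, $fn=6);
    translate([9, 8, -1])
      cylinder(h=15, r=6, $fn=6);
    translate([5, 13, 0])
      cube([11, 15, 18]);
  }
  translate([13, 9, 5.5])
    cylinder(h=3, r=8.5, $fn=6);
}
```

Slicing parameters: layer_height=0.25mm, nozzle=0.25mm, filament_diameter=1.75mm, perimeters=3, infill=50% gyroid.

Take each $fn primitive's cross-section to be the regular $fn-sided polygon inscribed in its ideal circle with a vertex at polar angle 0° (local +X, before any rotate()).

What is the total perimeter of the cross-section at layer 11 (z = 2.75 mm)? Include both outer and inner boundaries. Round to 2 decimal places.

At z = 2.75 mm: the 13×24.5 cube contributes its full rectangle (perimeter 75.00 mm); the cylinder at (10.5, -2.5): section is a regular 6-gon, circumradius r=6.5 (perimeter = 2·6·6.500·sin(180°/6) = 39.00 mm); the r=6 cylinder at (9, 8) gives a regular 6-gon of circumradius 6 (constant along its height) (perimeter = 2·6·6.000·sin(180°/6) = 36.00 mm); the 11×15 cube at (5, 13) contributes its full rectangle (perimeter 52.00 mm); Subtracting the remaining from the first: starting from the 13×24.5 cube, the r=6.5 cylinder at (10.5, -2.5) partially overlaps it — only the 20.82 mm² overlap (of its 109.77 mm²) is removed, clipping the outline; the r=6 cylinder at (9, 8) partially overlaps it — only the 85.00 mm² overlap (of its 93.53 mm²) is removed, clipping the outline; the 11×15 cube at (5, 13) partially overlaps it — only the 90.80 mm² overlap (of its 165.00 mm²) is removed, clipping the outline — boundary = 71.44 mm; the cylinder at (13, 9) is absent (z outside [5.5, 8.5]); Subtracting the remaining from the first: none of the subtracted shapes is present at this height, so the result so far is unchanged — boundary = 71.44 mm. Overall, the cross-section has 3 separate islands. Total boundary length (outer) = 71.44 mm.

71.44 mm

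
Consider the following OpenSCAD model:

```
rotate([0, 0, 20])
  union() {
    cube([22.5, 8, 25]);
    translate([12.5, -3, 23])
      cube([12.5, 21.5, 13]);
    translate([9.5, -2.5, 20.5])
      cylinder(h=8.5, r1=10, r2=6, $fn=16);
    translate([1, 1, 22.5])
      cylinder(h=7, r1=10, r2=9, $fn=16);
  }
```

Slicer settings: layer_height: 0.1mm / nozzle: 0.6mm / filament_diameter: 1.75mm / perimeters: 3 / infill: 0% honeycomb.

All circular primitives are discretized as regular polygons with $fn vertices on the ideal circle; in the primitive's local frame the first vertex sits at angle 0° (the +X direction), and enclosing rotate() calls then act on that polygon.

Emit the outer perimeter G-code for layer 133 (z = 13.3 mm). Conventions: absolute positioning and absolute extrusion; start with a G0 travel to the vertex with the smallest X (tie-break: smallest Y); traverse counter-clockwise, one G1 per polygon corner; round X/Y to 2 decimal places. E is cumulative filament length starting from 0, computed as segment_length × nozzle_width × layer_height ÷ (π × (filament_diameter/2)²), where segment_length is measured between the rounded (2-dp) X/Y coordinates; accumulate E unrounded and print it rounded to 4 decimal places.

G0 X-2.74 Y7.52 Z13.30
G1 X0.00 Y0.00 E0.1997
G1 X21.14 Y7.70 E0.7609
G1 X18.41 Y15.21 E0.9602
G1 X-2.74 Y7.52 E1.5216

At z = 13.3 mm: the cube is present — its section is the full 22.5×8 rectangle; the cube at (12.5, -3) is not intersected at this z (z outside [23, 36]); the cone at (9.5, -2.5) does not reach this height (z outside [20.5, 29]); the cone at (1, 1) is absent (z outside [22.5, 29.5]); Combining (union): only the 22.5×8 cube is present, so the union is just that shape — 1 connected region; (rotated 20° about Z; rotation is an isometry so areas/perimeters/island counts are preserved). The outline is a single polygon with 4 vertices. Extrusion per mm of travel: 0.6 × 0.1 / (π × 0.875²) = 0.024945. Accumulating E over each segment gives final E = 1.5216.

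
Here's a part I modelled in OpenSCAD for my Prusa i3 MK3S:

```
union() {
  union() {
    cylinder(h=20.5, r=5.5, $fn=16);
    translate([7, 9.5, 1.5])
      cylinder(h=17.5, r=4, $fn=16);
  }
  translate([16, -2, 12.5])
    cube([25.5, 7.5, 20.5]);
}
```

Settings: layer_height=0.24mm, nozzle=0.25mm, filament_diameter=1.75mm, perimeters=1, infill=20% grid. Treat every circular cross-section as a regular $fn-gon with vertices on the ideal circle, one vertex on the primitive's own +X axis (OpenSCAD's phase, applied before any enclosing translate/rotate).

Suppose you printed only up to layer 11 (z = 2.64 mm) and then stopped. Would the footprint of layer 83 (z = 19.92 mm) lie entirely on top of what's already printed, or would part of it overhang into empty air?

Compare the two slices. At z = 2.64: the r=5.5 cylinder contributes a regular 16-gon of circumradius 5.5 (area = (16/2)·5.500²·sin(360°/16) = 92.61 mm²); the r=4 cylinder at (7, 9.5) gives a regular 16-gon of circumradius 4 (constant along its height) (area = (16/2)·4.000²·sin(360°/16) = 48.98 mm²); Merging all regions: the 2 present regions are separate (no shared area or edge), so areas and boundary lengths simply add and each stays a separate island — area = 141.59 mm²; the cube at (16, -2) is not intersected at this z (z outside [12.5, 33]); Merging all regions: only that combined region is present, so the union is just that shape — area = 141.59 mm². At z = 19.92: the cylinder: section is a regular 16-gon, circumradius r=5.5 (area = (16/2)·5.500²·sin(360°/16) = 92.61 mm²); the cylinder at (7, 9.5) is not intersected at this z (z outside [1.5, 19]); Merging all regions: only the r=5.5 cylinder is present, so the union is just that shape — area = 92.61 mm²; the cube at (16, -2) is present — its section is the full 25.5×7.5 rectangle (area 191.25 mm²); Combining (union): the 2 present regions are separate (no shared area or edge), so areas and boundary lengths simply add and each stays a separate island — area = 283.86 mm². Checking containment: at z = 19.92 the cross-section extends beyond the z = 2.64 cross-section by about 191.25 mm².

part overhangs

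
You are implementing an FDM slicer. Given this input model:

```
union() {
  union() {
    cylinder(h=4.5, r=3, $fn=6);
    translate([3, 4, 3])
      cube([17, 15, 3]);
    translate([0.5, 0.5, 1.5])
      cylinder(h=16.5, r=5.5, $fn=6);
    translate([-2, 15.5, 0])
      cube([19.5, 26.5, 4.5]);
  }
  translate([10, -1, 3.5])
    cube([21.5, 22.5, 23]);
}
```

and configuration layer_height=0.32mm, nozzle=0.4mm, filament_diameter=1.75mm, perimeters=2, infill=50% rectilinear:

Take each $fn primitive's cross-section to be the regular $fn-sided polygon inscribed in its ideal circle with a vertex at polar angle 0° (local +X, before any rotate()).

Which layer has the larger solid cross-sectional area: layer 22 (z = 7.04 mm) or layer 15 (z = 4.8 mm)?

layer 15 (z = 4.8 mm)

Layer 22 (z = 7.04): the cylinder is not intersected at this z (z outside [0, 4.5]); the cube at (3, 4) is not intersected at this z (z outside [3, 6]); the cylinder at (0.5, 0.5): section is a regular 6-gon, circumradius r=5.5 (area = (6/2)·5.500²·sin(360°/6) = 78.59 mm²); the cube at (-2, 15.5) does not reach this height (z outside [0, 4.5]); Merging all regions: only the r=5.5 cylinder at (0.5, 0.5) is present, so the union is just that shape — area = 78.59 mm²; the 21.5×22.5 cube at (10, -1) contributes its full rectangle (area 483.75 mm²); Combining (union): the 2 present regions are separate (no shared area or edge), so areas and boundary lengths simply add and each stays a separate island — area = 562.34 mm². So its area = 562.34 mm². Layer 15 (z = 4.8): the cylinder is not intersected at this z (z outside [0, 4.5]); the cube at (3, 4) (footprint 17×15) is included at this height (area 255.00 mm²); the r=5.5 cylinder at (0.5, 0.5) contributes a regular 6-gon of circumradius 5.5 (area = (6/2)·5.500²·sin(360°/6) = 78.59 mm²); the cube at (-2, 15.5) is absent (z outside [0, 4.5]); Merging all regions: the regions partially overlap — summed areas 333.59 mm² minus the doubly-counted overlap 0.78 mm² gives 332.82 mm² — area = 332.82 mm²; the cube at (10, -1) is present — its section is the full 21.5×22.5 rectangle (area 483.75 mm²); Combining (union): the regions partially overlap — summed areas 816.57 mm² minus the doubly-counted overlap 150.00 mm² gives 666.57 mm² — area = 666.57 mm². So its area = 666.57 mm². Layer 15 is larger (666.57 vs 562.34 mm²).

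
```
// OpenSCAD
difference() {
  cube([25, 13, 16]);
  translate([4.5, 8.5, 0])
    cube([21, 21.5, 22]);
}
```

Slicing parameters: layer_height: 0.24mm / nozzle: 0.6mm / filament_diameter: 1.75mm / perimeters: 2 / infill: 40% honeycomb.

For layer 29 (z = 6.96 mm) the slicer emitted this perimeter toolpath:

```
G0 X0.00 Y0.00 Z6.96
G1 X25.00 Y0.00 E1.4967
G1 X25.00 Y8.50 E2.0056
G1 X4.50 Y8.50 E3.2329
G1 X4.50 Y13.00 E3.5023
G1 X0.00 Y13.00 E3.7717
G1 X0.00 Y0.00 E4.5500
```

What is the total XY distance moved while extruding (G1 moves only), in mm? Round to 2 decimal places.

76.00 mm

Sum the Euclidean lengths of each G1 segment: total = 76.00 mm.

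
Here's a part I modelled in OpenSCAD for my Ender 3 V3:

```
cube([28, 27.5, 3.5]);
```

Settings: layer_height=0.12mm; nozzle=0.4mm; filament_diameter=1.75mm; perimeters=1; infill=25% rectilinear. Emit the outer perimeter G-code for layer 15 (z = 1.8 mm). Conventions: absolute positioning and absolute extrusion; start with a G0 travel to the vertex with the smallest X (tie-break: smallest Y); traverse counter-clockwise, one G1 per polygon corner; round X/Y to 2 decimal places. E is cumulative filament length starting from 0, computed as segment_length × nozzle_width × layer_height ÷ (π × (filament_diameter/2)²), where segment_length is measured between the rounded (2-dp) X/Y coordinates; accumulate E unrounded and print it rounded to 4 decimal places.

G0 X0.00 Y0.00 Z1.80
G1 X28.00 Y0.00 E0.5588
G1 X28.00 Y27.50 E1.1076
G1 X0.00 Y27.50 E1.6663
G1 X0.00 Y0.00 E2.2151

At z = 1.8 mm: the 28×27.5 cube contributes its full rectangle. The outline is a single polygon with 4 vertices. Extrusion per mm of travel: 0.4 × 0.12 / (π × 0.875²) = 0.019956. Accumulating E over each segment gives final E = 2.2151.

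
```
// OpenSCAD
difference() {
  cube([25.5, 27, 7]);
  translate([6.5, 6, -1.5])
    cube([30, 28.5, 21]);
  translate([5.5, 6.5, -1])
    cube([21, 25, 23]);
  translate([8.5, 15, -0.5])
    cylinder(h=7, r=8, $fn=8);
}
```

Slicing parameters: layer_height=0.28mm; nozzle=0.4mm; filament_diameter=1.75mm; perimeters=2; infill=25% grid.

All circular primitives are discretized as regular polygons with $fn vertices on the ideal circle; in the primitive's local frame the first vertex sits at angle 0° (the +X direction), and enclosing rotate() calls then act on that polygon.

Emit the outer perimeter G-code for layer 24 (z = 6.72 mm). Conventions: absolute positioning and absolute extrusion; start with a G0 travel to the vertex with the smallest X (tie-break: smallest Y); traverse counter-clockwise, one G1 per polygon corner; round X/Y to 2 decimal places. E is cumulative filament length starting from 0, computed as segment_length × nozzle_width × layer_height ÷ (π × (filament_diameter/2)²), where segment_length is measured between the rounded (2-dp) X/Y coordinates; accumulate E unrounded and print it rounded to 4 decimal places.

At z = 6.72 mm: the 25.5×27 cube contributes its full rectangle; the cube at (6.5, 6) is present — its section is the full 30×28.5 rectangle; the cube at (5.5, 6.5) (footprint 21×25) is included at this height; the cylinder at (8.5, 15) does not reach this height (z outside [-0.5, 6.5]); Subtracting the remaining from the first: starting from the 25.5×27 cube, the 30×28.5 cube at (6.5, 6) partially overlaps it — only the 399.00 mm² overlap (of its 855.00 mm²) is removed, clipping the outline; the 21×25 cube at (5.5, 6.5) partially overlaps it — only the 20.50 mm² overlap (of its 525.00 mm²) is removed, clipping the outline — 1 connected region. The outline is a single polygon with 8 vertices. Extrusion per mm of travel: 0.4 × 0.28 / (π × 0.875²) = 0.046564. Accumulating E over each segment gives final E = 4.8892.

G0 X0.00 Y0.00 Z6.72
G1 X25.50 Y0.00 E1.1874
G1 X25.50 Y6.00 E1.4668
G1 X6.50 Y6.00 E2.3515
G1 X6.50 Y6.50 E2.3748
G1 X5.50 Y6.50 E2.4213
G1 X5.50 Y27.00 E3.3759
G1 X0.00 Y27.00 E3.6320
G1 X0.00 Y0.00 E4.8892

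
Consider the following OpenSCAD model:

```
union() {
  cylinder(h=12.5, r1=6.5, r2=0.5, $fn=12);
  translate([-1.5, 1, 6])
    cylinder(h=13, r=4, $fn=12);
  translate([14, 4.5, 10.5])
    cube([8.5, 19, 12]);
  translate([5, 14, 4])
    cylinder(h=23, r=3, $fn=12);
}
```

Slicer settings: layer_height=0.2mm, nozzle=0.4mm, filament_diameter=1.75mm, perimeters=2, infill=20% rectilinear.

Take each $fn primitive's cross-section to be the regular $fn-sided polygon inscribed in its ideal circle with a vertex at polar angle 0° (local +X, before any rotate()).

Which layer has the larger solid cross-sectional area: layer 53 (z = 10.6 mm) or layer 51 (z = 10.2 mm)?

layer 53 (z = 10.6 mm)

Layer 53 (z = 10.6): the cone (r1=6.5→r2=0.5) has section circumradius 1.412 here — a regular 12-gon (area = (12/2)·1.412²·sin(360°/12) = 5.98 mm²); the r=4 cylinder at (-1.5, 1) gives a regular 12-gon of circumradius 4 (constant along its height) (area = (12/2)·4.000²·sin(360°/12) = 48.00 mm²); the cube at (14, 4.5) (footprint 8.5×19) is included at this height (area 161.50 mm²); the r=3 cylinder at (5, 14) contributes a regular 12-gon of circumradius 3 (area = (12/2)·3.000²·sin(360°/12) = 27.00 mm²); Taking the union: the regions partially overlap — summed areas 242.48 mm² minus the doubly-counted overlap 5.98 mm² gives 236.50 mm² — area = 236.50 mm². So its area = 236.50 mm². Layer 51 (z = 10.2): the cone: at t=0.816 of its height the radius interpolates to r₁+(r₂−r₁)t = 1.604, giving a regular 12-gon of that circumradius (area = (12/2)·1.604²·sin(360°/12) = 7.72 mm²); the r=4 cylinder at (-1.5, 1) gives a regular 12-gon of circumradius 4 (constant along its height) (area = (12/2)·4.000²·sin(360°/12) = 48.00 mm²); the cube at (14, 4.5) does not reach this height (z outside [10.5, 22.5]); the r=3 cylinder at (5, 14) gives a regular 12-gon of circumradius 3 (constant along its height) (area = (12/2)·3.000²·sin(360°/12) = 27.00 mm²); Merging all regions: the regions partially overlap — summed areas 82.72 mm² minus the doubly-counted overlap 7.72 mm² gives 75.00 mm² — area = 75.00 mm². So its area = 75.00 mm². Layer 53 is larger (236.50 vs 75.00 mm²).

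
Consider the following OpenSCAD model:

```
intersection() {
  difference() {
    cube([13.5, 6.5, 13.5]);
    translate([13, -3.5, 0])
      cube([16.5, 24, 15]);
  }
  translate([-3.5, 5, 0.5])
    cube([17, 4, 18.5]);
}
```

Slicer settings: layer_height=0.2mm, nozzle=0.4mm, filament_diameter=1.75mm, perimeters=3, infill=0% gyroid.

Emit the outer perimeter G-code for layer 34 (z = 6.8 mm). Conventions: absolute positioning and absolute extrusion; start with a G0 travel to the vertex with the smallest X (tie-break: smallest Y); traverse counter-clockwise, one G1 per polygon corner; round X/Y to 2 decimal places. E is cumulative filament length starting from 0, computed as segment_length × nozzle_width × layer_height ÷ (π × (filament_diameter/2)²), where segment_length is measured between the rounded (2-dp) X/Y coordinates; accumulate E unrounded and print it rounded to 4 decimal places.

At z = 6.8 mm: the cube is present — its section is the full 13.5×6.5 rectangle; the cube at (13, -3.5) (footprint 16.5×24) is included at this height; Subtracting the remaining from the first: starting from the 13.5×6.5 cube, the 16.5×24 cube at (13, -3.5) partially overlaps it — only the 3.25 mm² overlap (of its 396.00 mm²) is removed, clipping the outline — 1 connected region; the 17×4 cube at (-3.5, 5) contributes its full rectangle; Keeping only the common overlap: the 17×4 cube at (-3.5, 5) partially overlaps that combined region; clipping to the common part keeps 19.50 mm² — 1 connected region. The outline is a single polygon with 4 vertices. Extrusion per mm of travel: 0.4 × 0.2 / (π × 0.875²) = 0.033260. Accumulating E over each segment gives final E = 0.9645.

G0 X0.00 Y5.00 Z6.80
G1 X13.00 Y5.00 E0.4324
G1 X13.00 Y6.50 E0.4823
G1 X0.00 Y6.50 E0.9147
G1 X0.00 Y5.00 E0.9645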